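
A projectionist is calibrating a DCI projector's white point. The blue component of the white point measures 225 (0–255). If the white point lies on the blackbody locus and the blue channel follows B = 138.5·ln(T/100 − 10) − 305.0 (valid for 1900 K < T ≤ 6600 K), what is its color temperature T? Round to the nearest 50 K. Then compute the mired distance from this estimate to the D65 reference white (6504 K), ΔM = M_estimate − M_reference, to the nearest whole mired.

ln(t − 10) = (225 + 305.0) / 138.5 = 3.8267.
t − 10 = e^3.8267 = 45.911, so t = 55.911.
T = 100·t = 5591 K → 5600 K to the nearest 50 K.
M_estimate = 10⁶/5600 = 178.57; M_reference = 10⁶/6504 = 153.75.
ΔM = 178.57 − 153.75 = 24.82 → +25 mireds.

+25 mireds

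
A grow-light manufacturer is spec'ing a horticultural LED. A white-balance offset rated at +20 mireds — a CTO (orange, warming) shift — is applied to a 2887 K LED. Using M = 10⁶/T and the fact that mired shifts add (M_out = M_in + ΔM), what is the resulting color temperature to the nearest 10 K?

M_in = 10⁶/2887 = 346.38 mireds.
M_out = 346.38 + (+20) = 366.38 mireds.
T_out = 10⁶/366.38 = 2729.4 K → 2730 K.

2730 K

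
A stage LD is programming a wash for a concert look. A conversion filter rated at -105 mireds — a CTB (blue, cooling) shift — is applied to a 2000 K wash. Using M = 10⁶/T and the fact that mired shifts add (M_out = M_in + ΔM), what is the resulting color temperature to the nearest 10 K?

M_in = 10⁶/2000 = 500.00 mireds.
M_out = 500.00 + (-105) = 395.00 mireds.
T_out = 10⁶/395.00 = 2531.6 K → 2530 K.

2530 K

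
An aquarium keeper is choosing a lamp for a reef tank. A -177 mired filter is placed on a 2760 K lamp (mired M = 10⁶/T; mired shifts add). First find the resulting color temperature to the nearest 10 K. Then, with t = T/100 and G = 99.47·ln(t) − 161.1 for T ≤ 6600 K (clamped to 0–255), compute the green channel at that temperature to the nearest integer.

M_in = 10⁶/2760 = 362.32; M_out = 362.32 + (-177) = 185.32.
T_out = 10⁶/185.32 = 5396.1 K → 5400 K; t = 54.
G = 99.47·ln 54 − 161.1 = 99.47·3.9890 − 161.1 = 235.684.
Rounded: 236.

236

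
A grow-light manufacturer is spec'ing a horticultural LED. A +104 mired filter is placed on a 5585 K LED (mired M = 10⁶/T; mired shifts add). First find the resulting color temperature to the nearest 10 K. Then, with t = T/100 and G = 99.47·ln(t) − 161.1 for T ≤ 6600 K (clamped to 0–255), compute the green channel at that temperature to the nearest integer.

M_in = 10⁶/5585 = 179.05; M_out = 179.05 + (+104) = 283.05.
T_out = 10⁶/283.05 = 3532.9 K → 3530 K; t = 35.3.
G = 99.47·ln 35.3 − 161.1 = 99.47·3.5639 − 161.1 = 193.399.
Rounded: 193.

193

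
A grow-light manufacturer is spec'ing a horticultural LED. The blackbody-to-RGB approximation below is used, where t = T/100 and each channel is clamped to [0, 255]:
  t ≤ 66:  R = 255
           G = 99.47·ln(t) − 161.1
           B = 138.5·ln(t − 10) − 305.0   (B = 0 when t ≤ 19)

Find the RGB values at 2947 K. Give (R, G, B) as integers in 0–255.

t = 2947/100 = 29.47; the t ≤ 66 branch applies.
R = 255 by definition for t ≤ 66.
G = 99.47·ln 29.47 − 161.1 = 99.47·3.3834 − 161.1 = 175.444.
B = 138.5·ln(29.47 − 10) − 305.0 = 138.5·ln 19.47 − 305.0 = 138.5·2.9689 − 305.0 = 106.189.
Rounded: (255, 175, 106).

(255, 175, 106)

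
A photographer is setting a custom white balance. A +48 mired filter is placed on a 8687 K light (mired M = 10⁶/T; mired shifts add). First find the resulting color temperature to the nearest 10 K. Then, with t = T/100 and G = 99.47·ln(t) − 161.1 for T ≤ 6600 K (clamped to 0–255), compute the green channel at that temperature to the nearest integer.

M_in = 10⁶/8687 = 115.11; M_out = 115.11 + (+48) = 163.11.
T_out = 10⁶/163.11 = 6130.7 K → 6130 K; t = 61.3.
G = 99.47·ln 61.3 − 161.1 = 99.47·4.1158 − 161.1 = 248.297.
Rounded: 248.

248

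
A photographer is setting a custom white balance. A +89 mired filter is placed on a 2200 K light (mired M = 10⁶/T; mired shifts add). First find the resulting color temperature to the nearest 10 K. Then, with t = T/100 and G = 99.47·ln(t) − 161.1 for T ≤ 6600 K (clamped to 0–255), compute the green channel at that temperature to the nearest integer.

129

M_in = 10⁶/2200 = 454.55; M_out = 454.55 + (+89) = 543.55.
T_out = 10⁶/543.55 = 1839.8 K → 1840 K; t = 18.4.
G = 99.47·ln 18.4 − 161.1 = 99.47·2.9124 − 161.1 = 128.592.
Rounded: 129.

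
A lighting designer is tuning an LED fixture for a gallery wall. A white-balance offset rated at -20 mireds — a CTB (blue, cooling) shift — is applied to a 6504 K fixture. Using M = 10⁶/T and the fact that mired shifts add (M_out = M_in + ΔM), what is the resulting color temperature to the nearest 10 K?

7480 K

M_in = 10⁶/6504 = 153.75 mireds.
M_out = 153.75 + (-20) = 133.75 mireds.
T_out = 10⁶/133.75 = 7476.5 K → 7480 K.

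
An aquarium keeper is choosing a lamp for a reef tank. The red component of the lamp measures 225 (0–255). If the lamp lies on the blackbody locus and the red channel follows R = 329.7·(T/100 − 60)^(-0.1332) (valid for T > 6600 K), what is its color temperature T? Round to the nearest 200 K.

7800 K

(t − 60)^(-0.1332) = 225/329.7 = 0.68244.
t − 60 = 0.68244^(1/-0.1332) = 0.68244^(-7.508) = 17.610, so t = 77.610.
T = 100·t = 7761 K → 7800 K to the nearest 200 K.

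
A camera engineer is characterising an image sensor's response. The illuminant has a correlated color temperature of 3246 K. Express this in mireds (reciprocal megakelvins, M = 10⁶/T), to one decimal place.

M = 10⁶ / 3246 = 308.071 → 308.1 mireds.

308.1 mireds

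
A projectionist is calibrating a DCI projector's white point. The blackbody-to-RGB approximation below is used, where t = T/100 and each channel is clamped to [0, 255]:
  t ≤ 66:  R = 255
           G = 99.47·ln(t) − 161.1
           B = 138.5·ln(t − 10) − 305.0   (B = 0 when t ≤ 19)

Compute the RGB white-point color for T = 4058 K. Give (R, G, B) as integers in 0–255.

(255, 207, 169)

t = 4058/100 = 40.58; the t ≤ 66 branch applies.
R = 255 by definition for t ≤ 66.
G = 99.47·ln 40.58 − 161.1 = 99.47·3.7033 − 161.1 = 207.265.
B = 138.5·ln(40.58 − 10) − 305.0 = 138.5·ln 30.58 − 305.0 = 138.5·3.4203 − 305.0 = 168.718.
Rounded: (255, 207, 169).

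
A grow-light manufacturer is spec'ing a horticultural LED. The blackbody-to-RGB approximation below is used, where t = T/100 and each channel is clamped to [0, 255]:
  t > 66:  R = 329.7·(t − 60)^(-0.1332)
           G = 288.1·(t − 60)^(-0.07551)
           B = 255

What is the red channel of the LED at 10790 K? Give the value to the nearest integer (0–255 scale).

197

t = 10790/100 = 107.9; the t > 66 branch applies.
R = 329.7·(107.9 − 60)^(-0.1332) = 329.7·47.9^(-0.1332) = 329.7·0.59728 = 196.924.
Rounded: 197.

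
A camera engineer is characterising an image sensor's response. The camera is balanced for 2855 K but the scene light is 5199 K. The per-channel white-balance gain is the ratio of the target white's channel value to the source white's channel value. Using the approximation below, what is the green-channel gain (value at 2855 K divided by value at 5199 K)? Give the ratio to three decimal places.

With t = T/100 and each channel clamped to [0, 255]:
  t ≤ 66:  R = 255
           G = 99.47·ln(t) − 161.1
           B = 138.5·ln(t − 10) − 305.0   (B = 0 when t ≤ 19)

0.743

At 5199 K (t = 51.99):
  G = 99.47·ln 51.99 − 161.1 = 99.47·3.9511 − 161.1 = 231.911.
At 2855 K (t = 28.55):
  G = 99.47·ln 28.55 − 161.1 = 99.47·3.3517 − 161.1 = 172.289.
Gain = 172.289 / 231.911 = 0.7429 → 0.743.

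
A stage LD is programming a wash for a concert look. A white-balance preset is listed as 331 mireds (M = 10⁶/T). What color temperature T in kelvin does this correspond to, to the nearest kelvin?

3021 K

T = 10⁶ / 331 = 3021.15 K → 3021 K.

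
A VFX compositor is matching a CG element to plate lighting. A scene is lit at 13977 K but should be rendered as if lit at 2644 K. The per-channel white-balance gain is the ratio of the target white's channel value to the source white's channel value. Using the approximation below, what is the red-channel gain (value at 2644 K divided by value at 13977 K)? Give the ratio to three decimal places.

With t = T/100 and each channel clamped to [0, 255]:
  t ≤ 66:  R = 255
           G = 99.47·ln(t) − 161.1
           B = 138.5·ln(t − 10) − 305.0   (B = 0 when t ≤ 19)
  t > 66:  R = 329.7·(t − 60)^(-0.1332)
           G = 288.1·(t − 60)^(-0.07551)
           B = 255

1.386

At 13977 K (t = 139.77):
  R = 329.7·(139.77 − 60)^(-0.1332) = 329.7·79.77^(-0.1332) = 329.7·0.55805 = 183.990.
At 2644 K (t = 26.44):
  R = 255 by definition for t ≤ 66.
Gain = 255.000 / 183.990 = 1.3859 → 1.386.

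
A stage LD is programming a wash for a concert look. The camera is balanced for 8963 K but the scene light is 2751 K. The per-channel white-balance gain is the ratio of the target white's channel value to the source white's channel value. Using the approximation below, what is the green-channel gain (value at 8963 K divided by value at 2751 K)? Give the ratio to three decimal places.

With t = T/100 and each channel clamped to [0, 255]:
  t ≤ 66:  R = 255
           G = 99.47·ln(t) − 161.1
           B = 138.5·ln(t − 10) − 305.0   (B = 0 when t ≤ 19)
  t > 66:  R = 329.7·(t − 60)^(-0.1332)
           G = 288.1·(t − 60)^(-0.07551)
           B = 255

At 2751 K (t = 27.51):
  G = 99.47·ln 27.51 − 161.1 = 99.47·3.3145 − 161.1 = 168.598.
At 8963 K (t = 89.63):
  G = 288.1·(89.63 − 60)^(-0.07551) = 288.1·29.63^(-0.07551) = 288.1·0.77423 = 223.055.
Gain = 223.055 / 168.598 = 1.3230 → 1.323.

1.323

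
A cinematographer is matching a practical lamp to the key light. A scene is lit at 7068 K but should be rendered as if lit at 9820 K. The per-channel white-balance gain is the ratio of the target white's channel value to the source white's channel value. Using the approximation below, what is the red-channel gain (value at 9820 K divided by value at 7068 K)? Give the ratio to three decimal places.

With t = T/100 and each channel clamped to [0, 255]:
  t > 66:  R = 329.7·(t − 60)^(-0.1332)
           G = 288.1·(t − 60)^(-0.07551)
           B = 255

0.844

At 7068 K (t = 70.68):
  R = 329.7·(70.68 − 60)^(-0.1332) = 329.7·10.68^(-0.1332) = 329.7·0.72945 = 240.499.
At 9820 K (t = 98.2):
  R = 329.7·(98.2 − 60)^(-0.1332) = 329.7·38.2^(-0.1332) = 329.7·0.61556 = 202.950.
Gain = 202.950 / 240.499 = 0.8439 → 0.844.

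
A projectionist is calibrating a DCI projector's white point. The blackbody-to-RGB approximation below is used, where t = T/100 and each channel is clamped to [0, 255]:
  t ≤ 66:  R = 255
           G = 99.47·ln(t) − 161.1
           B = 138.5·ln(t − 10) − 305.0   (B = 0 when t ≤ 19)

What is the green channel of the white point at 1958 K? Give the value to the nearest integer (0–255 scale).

t = 1958/100 = 19.58; the t ≤ 66 branch applies.
G = 99.47·ln 19.58 − 161.1 = 99.47·2.9745 − 161.1 = 134.774.
Rounded: 135.

135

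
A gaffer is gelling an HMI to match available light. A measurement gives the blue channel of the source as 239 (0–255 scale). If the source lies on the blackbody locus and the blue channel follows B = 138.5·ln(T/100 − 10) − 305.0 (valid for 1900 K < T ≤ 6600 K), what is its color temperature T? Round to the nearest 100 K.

6100 K

ln(t − 10) = (239 + 305.0) / 138.5 = 3.9278.
t − 10 = e^3.9278 = 50.795, so t = 60.795.
T = 100·t = 6079 K → 6100 K to the nearest 100 K.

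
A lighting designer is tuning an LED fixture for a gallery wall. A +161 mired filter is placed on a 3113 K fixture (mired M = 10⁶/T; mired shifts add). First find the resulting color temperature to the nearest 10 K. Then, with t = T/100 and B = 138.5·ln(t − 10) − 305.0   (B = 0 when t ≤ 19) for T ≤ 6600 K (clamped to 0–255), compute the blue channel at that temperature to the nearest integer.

23

M_in = 10⁶/3113 = 321.23; M_out = 321.23 + (+161) = 482.23.
T_out = 10⁶/482.23 = 2073.7 K → 2070 K; t = 20.7.
B = 138.5·ln(20.7 − 10) − 305.0 = 138.5·ln 10.7 − 305.0 = 138.5·2.3702 − 305.0 = 23.279.
Rounded: 23.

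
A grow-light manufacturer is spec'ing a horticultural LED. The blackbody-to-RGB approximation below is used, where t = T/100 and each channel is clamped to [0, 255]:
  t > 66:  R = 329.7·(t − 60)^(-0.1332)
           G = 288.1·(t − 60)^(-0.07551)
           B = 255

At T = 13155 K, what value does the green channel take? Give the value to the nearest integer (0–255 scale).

209

t = 13155/100 = 131.55; the t > 66 branch applies.
G = 288.1·(131.55 − 60)^(-0.07551) = 288.1·71.55^(-0.07551) = 288.1·0.72437 = 208.690.
Rounded: 209.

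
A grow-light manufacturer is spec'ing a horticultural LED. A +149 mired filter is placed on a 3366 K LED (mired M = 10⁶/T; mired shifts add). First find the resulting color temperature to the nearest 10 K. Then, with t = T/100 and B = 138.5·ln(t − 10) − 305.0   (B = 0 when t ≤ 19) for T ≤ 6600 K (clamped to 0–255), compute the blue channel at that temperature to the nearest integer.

44

M_in = 10⁶/3366 = 297.09; M_out = 297.09 + (+149) = 446.09.
T_out = 10⁶/446.09 = 2241.7 K → 2240 K; t = 22.4.
B = 138.5·ln(22.4 − 10) − 305.0 = 138.5·ln 12.4 − 305.0 = 138.5·2.5177 − 305.0 = 43.701.
Rounded: 44.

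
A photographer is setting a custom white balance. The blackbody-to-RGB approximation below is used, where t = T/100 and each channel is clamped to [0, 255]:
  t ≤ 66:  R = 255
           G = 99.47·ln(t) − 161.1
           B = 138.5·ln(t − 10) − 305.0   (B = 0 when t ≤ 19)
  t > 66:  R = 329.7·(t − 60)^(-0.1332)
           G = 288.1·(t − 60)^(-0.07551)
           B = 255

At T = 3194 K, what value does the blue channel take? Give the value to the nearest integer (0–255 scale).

t = 3194/100 = 31.94; the t ≤ 66 branch applies.
B = 138.5·ln(31.94 − 10) − 305.0 = 138.5·ln 21.94 − 305.0 = 138.5·3.0883 − 305.0 = 122.731.
Rounded: 123.

123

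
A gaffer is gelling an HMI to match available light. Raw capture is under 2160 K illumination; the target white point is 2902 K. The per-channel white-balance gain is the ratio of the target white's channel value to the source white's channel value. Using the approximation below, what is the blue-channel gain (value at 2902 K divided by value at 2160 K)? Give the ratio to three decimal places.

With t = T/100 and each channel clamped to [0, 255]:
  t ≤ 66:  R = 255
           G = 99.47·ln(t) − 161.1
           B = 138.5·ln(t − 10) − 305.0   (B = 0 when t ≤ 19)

2.987

At 2160 K (t = 21.6):
  B = 138.5·ln(21.6 − 10) − 305.0 = 138.5·ln 11.6 − 305.0 = 138.5·2.4510 − 305.0 = 34.464.
At 2902 K (t = 29.02):
  B = 138.5·ln(29.02 − 10) − 305.0 = 138.5·ln 19.02 − 305.0 = 138.5·2.9455 − 305.0 = 102.951.
Gain = 102.951 / 34.464 = 2.9872 → 2.987.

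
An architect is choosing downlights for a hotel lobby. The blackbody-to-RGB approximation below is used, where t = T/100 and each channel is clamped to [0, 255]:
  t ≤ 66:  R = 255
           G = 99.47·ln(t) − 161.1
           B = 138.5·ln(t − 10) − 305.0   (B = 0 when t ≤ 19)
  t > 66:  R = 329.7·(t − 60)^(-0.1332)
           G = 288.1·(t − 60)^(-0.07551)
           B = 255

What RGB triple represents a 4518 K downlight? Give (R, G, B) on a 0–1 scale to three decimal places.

(1.000, 0.855, 0.738)

t = 4518/100 = 45.18; the t ≤ 66 branch applies.
R = 255 by definition for t ≤ 66.
G = 99.47·ln 45.18 − 161.1 = 99.47·3.8107 − 161.1 = 217.946.
B = 138.5·ln(45.18 − 10) − 305.0 = 138.5·ln 35.18 − 305.0 = 138.5·3.5605 − 305.0 = 188.126.
Dividing each by 255: (1.0000, 0.8547, 0.7377) → (1.000, 0.855, 0.738).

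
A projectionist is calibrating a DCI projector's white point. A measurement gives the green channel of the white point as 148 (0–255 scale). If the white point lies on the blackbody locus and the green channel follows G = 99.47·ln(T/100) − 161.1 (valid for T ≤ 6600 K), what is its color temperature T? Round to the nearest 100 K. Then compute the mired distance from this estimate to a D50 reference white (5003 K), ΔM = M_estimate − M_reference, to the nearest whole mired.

+255 mireds

ln t = (148 + 161.1) / 99.47 = 3.1075.
t = e^3.1075 = 22.364.
T = 100·t = 2236 K → 2200 K to the nearest 100 K.
M_estimate = 10⁶/2200 = 454.55; M_reference = 10⁶/5003 = 199.88.
ΔM = 454.55 − 199.88 = 254.67 → +255 mireds.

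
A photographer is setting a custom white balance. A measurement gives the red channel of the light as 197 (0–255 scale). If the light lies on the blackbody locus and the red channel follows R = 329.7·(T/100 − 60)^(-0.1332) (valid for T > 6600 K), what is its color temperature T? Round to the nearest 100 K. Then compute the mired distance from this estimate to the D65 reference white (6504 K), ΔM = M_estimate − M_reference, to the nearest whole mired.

-61 mireds

(t − 60)^(-0.1332) = 197/329.7 = 0.59751.
t − 60 = 0.59751^(1/-0.1332) = 0.59751^(-7.508) = 47.761, so t = 107.761.
T = 100·t = 10776 K → 10800 K to the nearest 100 K.
M_estimate = 10⁶/10800 = 92.59; M_reference = 10⁶/6504 = 153.75.
ΔM = 92.59 − 153.75 = -61.16 → -61 mireds.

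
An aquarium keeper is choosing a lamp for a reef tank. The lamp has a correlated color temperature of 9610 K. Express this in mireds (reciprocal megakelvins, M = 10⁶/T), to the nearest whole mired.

M = 10⁶ / 9610 = 104.058 → 104 mireds.

104 mireds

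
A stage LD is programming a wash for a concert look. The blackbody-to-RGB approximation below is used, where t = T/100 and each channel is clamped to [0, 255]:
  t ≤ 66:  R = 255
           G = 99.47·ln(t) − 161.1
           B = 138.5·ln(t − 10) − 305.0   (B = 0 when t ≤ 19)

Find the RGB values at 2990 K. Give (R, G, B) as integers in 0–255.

(255, 177, 109)

t = 2990/100 = 29.9; the t ≤ 66 branch applies.
R = 255 by definition for t ≤ 66.
G = 99.47·ln 29.9 − 161.1 = 99.47·3.3979 − 161.1 = 176.885.
B = 138.5·ln(29.9 − 10) − 305.0 = 138.5·ln 19.9 − 305.0 = 138.5·2.9907 − 305.0 = 109.215.
Rounded: (255, 177, 109).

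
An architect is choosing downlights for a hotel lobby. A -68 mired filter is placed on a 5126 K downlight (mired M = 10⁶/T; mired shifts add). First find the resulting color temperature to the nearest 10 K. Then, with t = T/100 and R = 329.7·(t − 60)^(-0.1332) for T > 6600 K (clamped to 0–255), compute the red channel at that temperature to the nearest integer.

M_in = 10⁶/5126 = 195.08; M_out = 195.08 + (-68) = 127.08.
T_out = 10⁶/127.08 = 7868.8 K → 7870 K; t = 78.7.
R = 329.7·(78.7 − 60)^(-0.1332) = 329.7·18.7^(-0.1332) = 329.7·0.67700 = 223.208.
Rounded: 223.

223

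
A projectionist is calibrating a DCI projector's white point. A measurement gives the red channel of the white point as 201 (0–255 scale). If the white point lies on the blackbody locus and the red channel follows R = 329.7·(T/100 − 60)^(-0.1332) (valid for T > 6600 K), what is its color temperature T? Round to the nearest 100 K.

10100 K

(t − 60)^(-0.1332) = 201/329.7 = 0.60965.
t − 60 = 0.60965^(1/-0.1332) = 0.60965^(-7.508) = 41.071, so t = 101.071.
T = 100·t = 10107 K → 10100 K to the nearest 100 K.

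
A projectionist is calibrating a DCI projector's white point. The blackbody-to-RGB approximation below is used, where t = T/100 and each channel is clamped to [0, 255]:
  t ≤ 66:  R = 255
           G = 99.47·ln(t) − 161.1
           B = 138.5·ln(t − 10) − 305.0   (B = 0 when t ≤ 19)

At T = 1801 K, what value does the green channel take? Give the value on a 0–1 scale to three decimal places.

t = 1801/100 = 18.01; the t ≤ 66 branch applies.
G = 99.47·ln 18.01 − 161.1 = 99.47·2.8909 − 161.1 = 126.461.
On a 0–1 scale: 126.461/255 = 0.4959 → 0.496.

0.496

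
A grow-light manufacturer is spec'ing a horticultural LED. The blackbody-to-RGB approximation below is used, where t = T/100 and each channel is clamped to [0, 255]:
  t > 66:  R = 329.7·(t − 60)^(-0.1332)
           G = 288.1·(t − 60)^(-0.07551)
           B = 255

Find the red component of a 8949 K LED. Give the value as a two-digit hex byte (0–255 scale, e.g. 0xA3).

t = 8949/100 = 89.49; the t > 66 branch applies.
R = 329.7·(89.49 − 60)^(-0.1332) = 329.7·29.49^(-0.1332) = 329.7·0.63715 = 210.067.
Rounded: 210; in hex, 0xD2.

0xD2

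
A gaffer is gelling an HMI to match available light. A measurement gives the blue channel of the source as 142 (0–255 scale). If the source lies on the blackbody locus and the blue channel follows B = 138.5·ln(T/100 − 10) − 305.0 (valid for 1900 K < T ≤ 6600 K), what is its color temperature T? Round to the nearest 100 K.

3500 K

ln(t − 10) = (142 + 305.0) / 138.5 = 3.2274.
t − 10 = e^3.2274 = 25.215, so t = 35.215.
T = 100·t = 3521 K → 3500 K to the nearest 100 K.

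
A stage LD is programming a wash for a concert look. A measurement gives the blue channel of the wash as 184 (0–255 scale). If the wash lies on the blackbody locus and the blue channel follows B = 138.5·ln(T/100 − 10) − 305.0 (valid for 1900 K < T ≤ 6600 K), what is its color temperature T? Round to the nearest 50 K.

ln(t − 10) = (184 + 305.0) / 138.5 = 3.5307.
t − 10 = e^3.5307 = 34.147, so t = 44.147.
T = 100·t = 4415 K → 4400 K to the nearest 50 K.

4400 K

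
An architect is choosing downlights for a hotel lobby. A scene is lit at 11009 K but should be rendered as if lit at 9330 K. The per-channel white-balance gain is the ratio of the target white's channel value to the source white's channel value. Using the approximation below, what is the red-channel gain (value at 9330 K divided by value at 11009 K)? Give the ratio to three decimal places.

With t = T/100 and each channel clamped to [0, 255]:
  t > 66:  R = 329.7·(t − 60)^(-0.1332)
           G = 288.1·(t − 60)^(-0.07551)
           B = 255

At 11009 K (t = 110.09):
  R = 329.7·(110.09 − 60)^(-0.1332) = 329.7·50.09^(-0.1332) = 329.7·0.59374 = 195.755.
At 9330 K (t = 93.3):
  R = 329.7·(93.3 − 60)^(-0.1332) = 329.7·33.3^(-0.1332) = 329.7·0.62692 = 206.695.
Gain = 206.695 / 195.755 = 1.0559 → 1.056.

1.056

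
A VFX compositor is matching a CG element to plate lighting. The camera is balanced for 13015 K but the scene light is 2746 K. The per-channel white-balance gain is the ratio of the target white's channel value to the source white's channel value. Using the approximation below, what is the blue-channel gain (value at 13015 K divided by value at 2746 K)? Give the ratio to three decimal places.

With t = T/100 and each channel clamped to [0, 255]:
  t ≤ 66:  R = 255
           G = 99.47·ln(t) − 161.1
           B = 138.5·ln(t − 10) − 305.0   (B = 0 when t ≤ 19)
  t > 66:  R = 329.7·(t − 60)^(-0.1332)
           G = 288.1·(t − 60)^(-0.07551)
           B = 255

2.799

At 2746 K (t = 27.46):
  B = 138.5·ln(27.46 − 10) − 305.0 = 138.5·ln 17.46 − 305.0 = 138.5·2.8599 − 305.0 = 91.098.
At 13015 K (t = 130.15):
  B = 255 by definition for t > 66.
Gain = 255.000 / 91.098 = 2.7992 → 2.799.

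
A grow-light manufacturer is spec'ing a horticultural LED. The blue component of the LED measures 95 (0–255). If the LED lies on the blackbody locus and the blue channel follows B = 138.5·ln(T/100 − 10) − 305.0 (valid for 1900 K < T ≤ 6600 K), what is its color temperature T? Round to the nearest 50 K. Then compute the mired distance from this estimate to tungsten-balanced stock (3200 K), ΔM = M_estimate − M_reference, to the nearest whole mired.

+45 mireds

ln(t − 10) = (95 + 305.0) / 138.5 = 2.8881.
t − 10 = e^2.8881 = 17.959, so t = 27.959.
T = 100·t = 2796 K → 2800 K to the nearest 50 K.
M_estimate = 10⁶/2800 = 357.14; M_reference = 10⁶/3200 = 312.50.
ΔM = 357.14 − 312.50 = 44.64 → +45 mireds.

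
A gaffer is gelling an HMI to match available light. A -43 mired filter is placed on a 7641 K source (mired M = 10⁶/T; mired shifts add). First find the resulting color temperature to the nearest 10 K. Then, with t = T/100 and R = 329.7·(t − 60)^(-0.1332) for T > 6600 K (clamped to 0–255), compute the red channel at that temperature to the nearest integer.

194

M_in = 10⁶/7641 = 130.87; M_out = 130.87 + (-43) = 87.87.
T_out = 10⁶/87.87 = 11380.1 K → 11380 K; t = 113.8.
R = 329.7·(113.8 − 60)^(-0.1332) = 329.7·53.8^(-0.1332) = 329.7·0.58811 = 193.900.
Rounded: 194.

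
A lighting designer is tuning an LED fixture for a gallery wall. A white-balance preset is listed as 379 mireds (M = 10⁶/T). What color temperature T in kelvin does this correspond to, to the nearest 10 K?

T = 10⁶ / 379 = 2638.52 K → 2640 K.

2640 K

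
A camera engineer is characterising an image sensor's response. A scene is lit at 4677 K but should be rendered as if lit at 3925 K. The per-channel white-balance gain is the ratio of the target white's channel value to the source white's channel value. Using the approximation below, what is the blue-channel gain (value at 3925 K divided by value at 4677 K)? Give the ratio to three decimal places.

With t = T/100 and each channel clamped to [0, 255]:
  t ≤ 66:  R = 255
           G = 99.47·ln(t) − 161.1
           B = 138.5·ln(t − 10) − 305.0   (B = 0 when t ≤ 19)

0.837

At 4677 K (t = 46.77):
  B = 138.5·ln(46.77 − 10) − 305.0 = 138.5·ln 36.77 − 305.0 = 138.5·3.6047 − 305.0 = 194.248.
At 3925 K (t = 39.25):
  B = 138.5·ln(39.25 − 10) − 305.0 = 138.5·ln 29.25 − 305.0 = 138.5·3.3759 − 305.0 = 162.559.
Gain = 162.559 / 194.248 = 0.8369 → 0.837.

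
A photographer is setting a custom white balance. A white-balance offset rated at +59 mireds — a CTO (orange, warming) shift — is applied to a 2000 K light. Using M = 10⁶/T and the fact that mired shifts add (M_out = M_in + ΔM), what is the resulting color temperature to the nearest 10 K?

M_in = 10⁶/2000 = 500.00 mireds.
M_out = 500.00 + (+59) = 559.00 mireds.
T_out = 10⁶/559.00 = 1788.9 K → 1790 K.

1790 K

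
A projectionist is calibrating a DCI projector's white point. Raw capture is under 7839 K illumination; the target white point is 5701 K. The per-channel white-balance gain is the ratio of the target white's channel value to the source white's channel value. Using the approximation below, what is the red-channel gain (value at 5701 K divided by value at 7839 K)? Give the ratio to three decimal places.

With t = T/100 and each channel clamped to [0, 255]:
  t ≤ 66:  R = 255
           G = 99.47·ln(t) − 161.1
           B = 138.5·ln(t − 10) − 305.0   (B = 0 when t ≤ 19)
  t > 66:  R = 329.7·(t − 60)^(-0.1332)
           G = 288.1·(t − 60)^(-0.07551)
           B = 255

At 7839 K (t = 78.39):
  R = 329.7·(78.39 − 60)^(-0.1332) = 329.7·18.39^(-0.1332) = 329.7·0.67851 = 223.705.
At 5701 K (t = 57.01):
  R = 255 by definition for t ≤ 66.
Gain = 255.000 / 223.705 = 1.1399 → 1.140.

1.140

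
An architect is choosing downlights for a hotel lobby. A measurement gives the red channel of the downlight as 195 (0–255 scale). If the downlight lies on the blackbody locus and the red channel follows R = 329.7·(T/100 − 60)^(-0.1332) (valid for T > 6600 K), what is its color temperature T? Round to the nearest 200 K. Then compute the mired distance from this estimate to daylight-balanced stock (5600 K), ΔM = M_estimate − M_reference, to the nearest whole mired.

-89 mireds

(t − 60)^(-0.1332) = 195/329.7 = 0.59145.
t − 60 = 0.59145^(1/-0.1332) = 0.59145^(-7.508) = 51.564, so t = 111.564.
T = 100·t = 11156 K → 11200 K to the nearest 200 K.
M_estimate = 10⁶/11200 = 89.29; M_reference = 10⁶/5600 = 178.57.
ΔM = 89.29 − 178.57 = -89.29 → -89 mireds.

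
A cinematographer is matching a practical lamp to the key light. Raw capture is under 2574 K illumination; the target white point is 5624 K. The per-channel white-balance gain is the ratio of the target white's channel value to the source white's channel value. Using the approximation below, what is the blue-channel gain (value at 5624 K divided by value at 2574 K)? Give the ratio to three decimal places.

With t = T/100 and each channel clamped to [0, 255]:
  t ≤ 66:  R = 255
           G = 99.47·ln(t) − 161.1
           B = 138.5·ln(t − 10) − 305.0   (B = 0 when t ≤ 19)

At 2574 K (t = 25.74):
  B = 138.5·ln(25.74 − 10) − 305.0 = 138.5·ln 15.74 − 305.0 = 138.5·2.7562 − 305.0 = 76.734.
At 5624 K (t = 56.24):
  B = 138.5·ln(56.24 − 10) − 305.0 = 138.5·ln 46.24 − 305.0 = 138.5·3.8338 − 305.0 = 225.988.
Gain = 225.988 / 76.734 = 2.9451 → 2.945.

2.945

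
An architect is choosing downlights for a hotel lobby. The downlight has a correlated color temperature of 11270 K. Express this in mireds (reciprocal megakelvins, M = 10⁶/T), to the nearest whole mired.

89 mireds

M = 10⁶ / 11270 = 88.731 → 89 mireds.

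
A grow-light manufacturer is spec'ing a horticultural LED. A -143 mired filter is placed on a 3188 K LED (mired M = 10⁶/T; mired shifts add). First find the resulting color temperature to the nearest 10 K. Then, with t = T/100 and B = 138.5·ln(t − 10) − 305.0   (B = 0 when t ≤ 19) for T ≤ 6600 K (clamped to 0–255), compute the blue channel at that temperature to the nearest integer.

233

M_in = 10⁶/3188 = 313.68; M_out = 313.68 + (-143) = 170.68.
T_out = 10⁶/170.68 = 5859.0 K → 5860 K; t = 58.6.
B = 138.5·ln(58.6 − 10) − 305.0 = 138.5·ln 48.6 − 305.0 = 138.5·3.8836 − 305.0 = 232.882.
Rounded: 233.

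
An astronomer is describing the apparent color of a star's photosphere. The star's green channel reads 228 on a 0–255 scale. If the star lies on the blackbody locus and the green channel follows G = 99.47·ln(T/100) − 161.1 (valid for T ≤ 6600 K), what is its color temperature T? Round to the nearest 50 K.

5000 K

ln t = (228 + 161.1) / 99.47 = 3.9117.
t = e^3.9117 = 49.985.
T = 100·t = 4999 K → 5000 K to the nearest 50 K.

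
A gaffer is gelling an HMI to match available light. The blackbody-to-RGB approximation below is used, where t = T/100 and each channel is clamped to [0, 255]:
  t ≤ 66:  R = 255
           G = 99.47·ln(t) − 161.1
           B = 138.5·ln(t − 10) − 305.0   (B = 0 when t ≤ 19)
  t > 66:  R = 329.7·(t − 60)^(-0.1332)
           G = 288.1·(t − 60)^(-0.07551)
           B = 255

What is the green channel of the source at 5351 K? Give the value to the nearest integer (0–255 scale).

235

t = 5351/100 = 53.51; the t ≤ 66 branch applies.
G = 99.47·ln 53.51 − 161.1 = 99.47·3.9799 − 161.1 = 234.778.
Rounded: 235.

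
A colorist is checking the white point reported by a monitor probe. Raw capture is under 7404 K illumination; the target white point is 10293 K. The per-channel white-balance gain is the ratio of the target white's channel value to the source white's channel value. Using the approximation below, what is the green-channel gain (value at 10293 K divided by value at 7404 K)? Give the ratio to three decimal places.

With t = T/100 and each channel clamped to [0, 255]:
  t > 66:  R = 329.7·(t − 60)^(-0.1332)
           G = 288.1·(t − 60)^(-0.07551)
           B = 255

At 7404 K (t = 74.04):
  G = 288.1·(74.04 − 60)^(-0.07551) = 288.1·14.04^(-0.07551) = 288.1·0.81915 = 235.997.
At 10293 K (t = 102.93):
  G = 288.1·(102.93 − 60)^(-0.07551) = 288.1·42.93^(-0.07551) = 288.1·0.75285 = 216.897.
Gain = 216.897 / 235.997 = 0.9191 → 0.919.

0.919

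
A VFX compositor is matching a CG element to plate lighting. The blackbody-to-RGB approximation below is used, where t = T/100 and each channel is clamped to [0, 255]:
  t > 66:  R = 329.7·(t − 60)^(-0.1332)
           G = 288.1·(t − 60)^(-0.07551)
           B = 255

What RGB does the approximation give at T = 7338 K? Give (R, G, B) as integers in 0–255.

(233, 237, 255)

t = 7338/100 = 73.38; the t > 66 branch applies.
R = 329.7·(73.38 − 60)^(-0.1332) = 329.7·13.38^(-0.1332) = 329.7·0.70787 = 233.386.
G = 288.1·(73.38 − 60)^(-0.07551) = 288.1·13.38^(-0.07551) = 288.1·0.82213 = 236.856.
B = 255 by definition for t > 66.
Rounded: (233, 237, 255).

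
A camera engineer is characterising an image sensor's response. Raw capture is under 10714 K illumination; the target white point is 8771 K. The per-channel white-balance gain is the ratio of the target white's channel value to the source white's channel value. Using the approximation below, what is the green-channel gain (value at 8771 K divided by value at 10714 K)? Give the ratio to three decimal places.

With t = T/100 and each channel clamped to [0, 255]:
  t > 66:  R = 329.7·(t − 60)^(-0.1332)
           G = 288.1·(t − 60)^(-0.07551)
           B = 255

At 10714 K (t = 107.14):
  G = 288.1·(107.14 − 60)^(-0.07551) = 288.1·47.14^(-0.07551) = 288.1·0.74755 = 215.370.
At 8771 K (t = 87.71):
  G = 288.1·(87.71 − 60)^(-0.07551) = 288.1·27.71^(-0.07551) = 288.1·0.77816 = 224.187.
Gain = 224.187 / 215.370 = 1.0409 → 1.041.

1.041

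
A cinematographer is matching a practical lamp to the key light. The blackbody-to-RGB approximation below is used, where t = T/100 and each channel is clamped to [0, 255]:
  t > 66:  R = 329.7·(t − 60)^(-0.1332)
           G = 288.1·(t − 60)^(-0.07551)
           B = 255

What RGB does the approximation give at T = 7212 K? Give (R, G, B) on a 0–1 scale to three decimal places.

(0.927, 0.936, 1.000)

t = 7212/100 = 72.12; the t > 66 branch applies.
R = 329.7·(72.12 − 60)^(-0.1332) = 329.7·12.12^(-0.1332) = 329.7·0.71726 = 236.481.
G = 288.1·(72.12 − 60)^(-0.07551) = 288.1·12.12^(-0.07551) = 288.1·0.82829 = 238.632.
B = 255 by definition for t > 66.
Dividing each by 255: (0.9274, 0.9358, 1.0000) → (0.927, 0.936, 1.000).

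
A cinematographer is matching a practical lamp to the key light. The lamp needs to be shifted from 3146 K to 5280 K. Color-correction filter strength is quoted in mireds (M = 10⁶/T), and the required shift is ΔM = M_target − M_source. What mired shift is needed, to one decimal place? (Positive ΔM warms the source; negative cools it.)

-128.5 mireds

M_source = 10⁶/3146 = 317.864; M_target = 10⁶/5280 = 189.394.
ΔM = 189.394 − 317.864 = -128.470 → -128.5 mireds, a cooling shift.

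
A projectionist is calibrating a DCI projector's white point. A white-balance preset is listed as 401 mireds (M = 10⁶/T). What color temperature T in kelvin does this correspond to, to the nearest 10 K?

T = 10⁶ / 401 = 2493.77 K → 2490 K.

2490 K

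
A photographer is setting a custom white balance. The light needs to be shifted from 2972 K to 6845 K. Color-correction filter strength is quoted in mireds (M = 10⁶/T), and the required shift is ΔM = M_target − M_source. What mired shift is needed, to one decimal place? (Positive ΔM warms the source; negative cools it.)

M_source = 10⁶/2972 = 336.474; M_target = 10⁶/6845 = 146.092.
ΔM = 146.092 − 336.474 = -190.382 → -190.4 mireds, a cooling shift.

-190.4 mireds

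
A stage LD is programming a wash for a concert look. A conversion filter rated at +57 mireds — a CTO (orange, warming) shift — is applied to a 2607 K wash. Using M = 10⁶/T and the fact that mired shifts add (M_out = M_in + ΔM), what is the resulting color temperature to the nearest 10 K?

M_in = 10⁶/2607 = 383.58 mireds.
M_out = 383.58 + (+57) = 440.58 mireds.
T_out = 10⁶/440.58 = 2269.7 K → 2270 K.

2270 K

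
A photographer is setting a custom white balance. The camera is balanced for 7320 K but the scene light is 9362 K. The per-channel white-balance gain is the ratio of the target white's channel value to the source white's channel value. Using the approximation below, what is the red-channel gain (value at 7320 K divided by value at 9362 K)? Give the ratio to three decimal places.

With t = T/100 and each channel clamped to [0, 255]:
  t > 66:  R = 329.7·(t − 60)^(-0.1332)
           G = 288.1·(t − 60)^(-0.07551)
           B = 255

At 9362 K (t = 93.62):
  R = 329.7·(93.62 − 60)^(-0.1332) = 329.7·33.62^(-0.1332) = 329.7·0.62612 = 206.432.
At 7320 K (t = 73.2):
  R = 329.7·(73.2 − 60)^(-0.1332) = 329.7·13.2^(-0.1332) = 329.7·0.70915 = 233.808.
Gain = 233.808 / 206.432 = 1.1326 → 1.133.

1.133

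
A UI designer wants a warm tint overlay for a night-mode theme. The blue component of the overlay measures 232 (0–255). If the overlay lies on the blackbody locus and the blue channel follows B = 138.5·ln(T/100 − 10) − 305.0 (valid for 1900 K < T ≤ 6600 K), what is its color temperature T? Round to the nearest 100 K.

ln(t − 10) = (232 + 305.0) / 138.5 = 3.8773.
t − 10 = e^3.8773 = 48.292, so t = 58.292.
T = 100·t = 5829 K → 5800 K to the nearest 100 K.

5800 K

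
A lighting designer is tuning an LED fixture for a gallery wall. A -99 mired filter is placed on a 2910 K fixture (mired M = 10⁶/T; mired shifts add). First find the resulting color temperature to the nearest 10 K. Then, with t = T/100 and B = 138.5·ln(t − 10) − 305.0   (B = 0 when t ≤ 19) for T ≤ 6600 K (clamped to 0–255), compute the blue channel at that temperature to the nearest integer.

M_in = 10⁶/2910 = 343.64; M_out = 343.64 + (-99) = 244.64.
T_out = 10⁶/244.64 = 4087.6 K → 4090 K; t = 40.9.
B = 138.5·ln(40.9 − 10) − 305.0 = 138.5·ln 30.9 − 305.0 = 138.5·3.4308 − 305.0 = 170.160.
Rounded: 170.

170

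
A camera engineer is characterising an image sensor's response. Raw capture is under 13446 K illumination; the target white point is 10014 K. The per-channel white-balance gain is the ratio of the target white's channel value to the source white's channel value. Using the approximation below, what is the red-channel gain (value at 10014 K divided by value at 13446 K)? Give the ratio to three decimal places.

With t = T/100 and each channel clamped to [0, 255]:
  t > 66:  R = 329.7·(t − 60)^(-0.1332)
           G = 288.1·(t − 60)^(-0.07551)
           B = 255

1.086

At 13446 K (t = 134.46):
  R = 329.7·(134.46 − 60)^(-0.1332) = 329.7·74.46^(-0.1332) = 329.7·0.56320 = 185.686.
At 10014 K (t = 100.14):
  R = 329.7·(100.14 − 60)^(-0.1332) = 329.7·40.14^(-0.1332) = 329.7·0.61151 = 201.615.
Gain = 201.615 / 185.686 = 1.0858 → 1.086.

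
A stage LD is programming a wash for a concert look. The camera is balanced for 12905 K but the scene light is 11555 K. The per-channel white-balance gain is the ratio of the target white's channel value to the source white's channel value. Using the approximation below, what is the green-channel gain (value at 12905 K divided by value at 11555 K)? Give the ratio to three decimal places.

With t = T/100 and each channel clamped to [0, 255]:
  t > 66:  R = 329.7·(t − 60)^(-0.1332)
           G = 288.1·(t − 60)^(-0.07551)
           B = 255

0.984

At 11555 K (t = 115.55):
  G = 288.1·(115.55 − 60)^(-0.07551) = 288.1·55.55^(-0.07551) = 288.1·0.73834 = 212.717.
At 12905 K (t = 129.05):
  G = 288.1·(129.05 − 60)^(-0.07551) = 288.1·69.05^(-0.07551) = 288.1·0.72631 = 209.251.
Gain = 209.251 / 212.717 = 0.9837 → 0.984.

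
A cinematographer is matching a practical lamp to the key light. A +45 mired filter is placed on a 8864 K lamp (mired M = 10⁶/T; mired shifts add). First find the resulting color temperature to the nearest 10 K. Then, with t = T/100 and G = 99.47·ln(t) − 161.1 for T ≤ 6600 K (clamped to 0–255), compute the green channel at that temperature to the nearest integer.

252

M_in = 10⁶/8864 = 112.82; M_out = 112.82 + (+45) = 157.82.
T_out = 10⁶/157.82 = 6336.5 K → 6340 K; t = 63.4.
G = 99.47·ln 63.4 − 161.1 = 99.47·4.1495 − 161.1 = 251.647.
Rounded: 252.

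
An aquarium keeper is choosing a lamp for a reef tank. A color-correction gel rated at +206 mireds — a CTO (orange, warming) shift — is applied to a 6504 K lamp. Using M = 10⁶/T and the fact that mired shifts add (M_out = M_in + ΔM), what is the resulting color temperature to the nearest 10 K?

2780 K

M_in = 10⁶/6504 = 153.75 mireds.
M_out = 153.75 + (+206) = 359.75 mireds.
T_out = 10⁶/359.75 = 2779.7 K → 2780 K.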